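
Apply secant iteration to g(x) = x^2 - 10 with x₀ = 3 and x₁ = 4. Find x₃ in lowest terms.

79/25

g(3) = -1, g(4) = 6. x₂ = 4 - 6·(4 - 3)/(6 - (-1)) = 22/7.
g(4) = 6, g(22/7) = -6/49. x₃ = (22/7) - (-6/49)·((22/7) - 4)/((-6/49) - 6) = 79/25.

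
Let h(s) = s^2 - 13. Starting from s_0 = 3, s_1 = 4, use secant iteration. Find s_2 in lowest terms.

h(3) = -4, h(4) = 3. s_2 = 4 - 3·(4 - 3)/(3 - (-4)) = 25/7.

25/7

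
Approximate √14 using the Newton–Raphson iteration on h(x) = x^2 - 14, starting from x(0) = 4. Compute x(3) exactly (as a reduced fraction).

h'(x) = 2x.
h(4) = 2, h'(4) = 8, so x(1) = 4 - 2/8 = 15/4.
h(15/4) = 1/16, h'(15/4) = 15/2, so x(2) = (15/4) - (1/16)/(15/2) = 449/120.
h(449/120) = 1/14400, h'(449/120) = 449/60, so x(3) = (449/120) - (1/14400)/(449/60) = 403201/107760.

403201/107760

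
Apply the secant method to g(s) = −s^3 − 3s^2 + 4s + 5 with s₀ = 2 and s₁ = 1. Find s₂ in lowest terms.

17/12

g(2) = −7, g(1) = 5. s₂ = 1 − 5·(1 − 2)/(5 − (−7)) = 17/12.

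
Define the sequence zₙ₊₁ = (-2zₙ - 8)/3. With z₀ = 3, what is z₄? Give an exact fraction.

-56/81

z₁ = (-2·3 - 8)/3 = -14/3.
z₂ = (-2·(-14/3) - 8)/3 = 4/9.
z₃ = (-2·(4/9) - 8)/3 = -80/27.
z₄ = (-2·(-80/27) - 8)/3 = -56/81.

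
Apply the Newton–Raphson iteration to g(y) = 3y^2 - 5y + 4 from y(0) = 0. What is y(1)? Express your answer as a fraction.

g'(y) = 6y - 5.
g(0) = 4, g'(0) = -5, so y(1) = 0 - 4/(-5) = 4/5.

4/5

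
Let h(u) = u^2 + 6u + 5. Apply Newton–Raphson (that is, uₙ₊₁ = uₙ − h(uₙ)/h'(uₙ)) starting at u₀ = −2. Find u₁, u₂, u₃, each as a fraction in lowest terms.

h'(u) = 2u + 6.
h(−2) = −3, h'(−2) = 2, so u₁ = (−2) − (−3)/2 = −1/2.
h(−1/2) = 9/4, h'(−1/2) = 5, so u₂ = (−1/2) − (9/4)/5 = −19/20.
h(−19/20) = 81/400, h'(−19/20) = 41/10, so u₃ = (−19/20) − (81/400)/(41/10) = −1639/1640.

u₁ = −1/2, u₂ = −19/20, u₃ = −1639/1640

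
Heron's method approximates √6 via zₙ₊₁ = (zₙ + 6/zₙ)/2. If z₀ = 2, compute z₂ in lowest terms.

49/20

z₁ = (2 + 6/2)/2 = 5/2.
z₂ = (5/2 + 6/(5/2))/2 = 49/20.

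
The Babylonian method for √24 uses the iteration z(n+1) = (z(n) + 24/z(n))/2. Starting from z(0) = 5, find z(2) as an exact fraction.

z(1) = (5 + 24/5)/2 = 49/10.
z(2) = (49/10 + 24/(49/10))/2 = 4801/980.

4801/980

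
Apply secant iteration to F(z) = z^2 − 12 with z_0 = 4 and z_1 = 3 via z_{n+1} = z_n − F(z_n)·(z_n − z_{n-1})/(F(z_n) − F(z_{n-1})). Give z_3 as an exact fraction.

52/15

F(4) = 4, F(3) = −3. z_2 = 3 − (−3)·(3 − 4)/((−3) − 4) = 24/7.
F(3) = −3, F(24/7) = −12/49. z_3 = (24/7) − (−12/49)·((24/7) − 3)/((−12/49) − (−3)) = 52/15.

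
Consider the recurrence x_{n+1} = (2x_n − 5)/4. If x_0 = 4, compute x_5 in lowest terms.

x_1 = (2·4 − 5)/4 = 3/4.
x_2 = (2·(3/4) − 5)/4 = −7/8.
x_3 = (2·(−7/8) − 5)/4 = −27/16.
x_4 = (2·(−27/16) − 5)/4 = −67/32.
x_5 = (2·(−67/32) − 5)/4 = −147/64.

−147/64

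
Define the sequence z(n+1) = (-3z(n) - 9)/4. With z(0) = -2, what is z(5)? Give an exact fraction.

-1143/1024

z(1) = (-3·(-2) - 9)/4 = -3/4.
z(2) = (-3·(-3/4) - 9)/4 = -27/16.
z(3) = (-3·(-27/16) - 9)/4 = -63/64.
z(4) = (-3·(-63/64) - 9)/4 = -387/256.
z(5) = (-3·(-387/256) - 9)/4 = -1143/1024.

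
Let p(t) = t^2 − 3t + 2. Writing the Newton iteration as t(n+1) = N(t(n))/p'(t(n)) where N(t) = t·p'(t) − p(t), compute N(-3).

p'(t) = 2t − 3.
N(t) = t·p'(t) − p(t) = t·(2t − 3) − (t^2 − 3t + 2) = t^2 − 2.
N(-3) = 7.

7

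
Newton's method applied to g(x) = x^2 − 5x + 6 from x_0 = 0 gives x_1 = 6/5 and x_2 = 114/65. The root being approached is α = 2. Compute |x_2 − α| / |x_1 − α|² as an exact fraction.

x_1 − α = 6/5 − 2 = −4/5, so |x_1 − α| = 4/5.
x_2 − α = 114/65 − 2 = −16/65, so |x_2 − α| = 16/65.
|x_1 − α|² = 16/25.
Ratio = (16/65) / (16/25) = 5/13.

5/13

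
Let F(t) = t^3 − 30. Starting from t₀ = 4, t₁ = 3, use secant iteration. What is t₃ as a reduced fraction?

F(4) = 34, F(3) = −3. t₂ = 3 − (−3)·(3 − 4)/((−3) − 34) = 114/37.
F(3) = −3, F(114/37) = −38046/50653. t₃ = (114/37) − (−38046/50653)·((114/37) − 3)/((−38046/50653) − (−3)) = 39340/12657.

39340/12657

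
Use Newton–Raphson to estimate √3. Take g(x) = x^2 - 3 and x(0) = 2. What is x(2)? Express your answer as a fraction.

g'(x) = 2x.
g(2) = 1, g'(2) = 4, so x(1) = 2 - 1/4 = 7/4.
g(7/4) = 1/16, g'(7/4) = 7/2, so x(2) = (7/4) - (1/16)/(7/2) = 97/56.

97/56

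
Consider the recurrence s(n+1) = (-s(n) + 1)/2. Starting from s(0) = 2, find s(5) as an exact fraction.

9/32

s(1) = (-2 + 1)/2 = -1/2.
s(2) = (-(-1/2) + 1)/2 = 3/4.
s(3) = (-(3/4) + 1)/2 = 1/8.
s(4) = (-(1/8) + 1)/2 = 7/16.
s(5) = (-(7/16) + 1)/2 = 9/32.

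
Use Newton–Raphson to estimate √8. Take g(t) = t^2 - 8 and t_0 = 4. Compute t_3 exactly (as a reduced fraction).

g'(t) = 2t.
g(4) = 8, g'(4) = 8, so t_1 = 4 - 8/8 = 3.
g(3) = 1, g'(3) = 6, so t_2 = 3 - 1/6 = 17/6.
g(17/6) = 1/36, g'(17/6) = 17/3, so t_3 = (17/6) - (1/36)/(17/3) = 577/204.

577/204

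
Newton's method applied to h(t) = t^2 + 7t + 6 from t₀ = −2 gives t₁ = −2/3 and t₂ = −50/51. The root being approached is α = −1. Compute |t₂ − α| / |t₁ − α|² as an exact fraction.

3/17

t₁ − α = −2/3 − (−1) = −2/3 + 1 = 1/3, so |t₁ − α| = 1/3.
t₂ − α = −50/51 − (−1) = −50/51 + 1 = 1/51, so |t₂ − α| = 1/51.
|t₁ − α|² = 1/9.
Ratio = (1/51) / (1/9) = 3/17.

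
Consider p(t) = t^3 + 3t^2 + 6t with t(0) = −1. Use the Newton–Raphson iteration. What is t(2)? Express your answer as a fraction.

11/225

p'(t) = 3t^2 + 6t + 6.
p(−1) = −4, p'(−1) = 3, so t(1) = (−1) − (−4)/3 = 1/3.
p(1/3) = 64/27, p'(1/3) = 25/3, so t(2) = (1/3) − (64/27)/(25/3) = 11/225.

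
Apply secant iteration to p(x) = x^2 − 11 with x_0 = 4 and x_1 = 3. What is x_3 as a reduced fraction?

p(4) = 5, p(3) = −2. x_2 = 3 − (−2)·(3 − 4)/((−2) − 5) = 23/7.
p(3) = −2, p(23/7) = −10/49. x_3 = (23/7) − (−10/49)·((23/7) − 3)/((−10/49) − (−2)) = 73/22.

73/22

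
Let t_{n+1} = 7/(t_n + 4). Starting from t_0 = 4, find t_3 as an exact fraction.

273/212

t_1 = 7/(4 + 4) = 7/8.
t_2 = 7/(7/8 + 4) = 56/39.
t_3 = 7/(56/39 + 4) = 273/212.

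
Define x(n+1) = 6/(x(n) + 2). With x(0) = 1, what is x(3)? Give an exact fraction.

12/7

x(1) = 6/(1 + 2) = 2.
x(2) = 6/(2 + 2) = 3/2.
x(3) = 6/(3/2 + 2) = 12/7.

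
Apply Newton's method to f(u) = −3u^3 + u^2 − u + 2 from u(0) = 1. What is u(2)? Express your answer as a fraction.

1345/1572

f'(u) = −9u^2 + 2u − 1.
f(1) = −1, f'(1) = −8, so u(1) = 1 − (−1)/(−8) = 7/8.
f(7/8) = −61/512, f'(7/8) = −393/64, so u(2) = (7/8) − (−61/512)/(−393/64) = 1345/1572.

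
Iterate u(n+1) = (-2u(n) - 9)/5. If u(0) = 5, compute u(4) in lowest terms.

-703/625

u(1) = (-2·5 - 9)/5 = -19/5.
u(2) = (-2·(-19/5) - 9)/5 = -7/25.
u(3) = (-2·(-7/25) - 9)/5 = -211/125.
u(4) = (-2·(-211/125) - 9)/5 = -703/625.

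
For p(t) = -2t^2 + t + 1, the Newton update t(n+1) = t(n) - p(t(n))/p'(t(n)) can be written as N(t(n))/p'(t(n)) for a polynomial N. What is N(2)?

p'(t) = -4t + 1.
N(t) = t·p'(t) - p(t) = t·(-4t + 1) - (-2t^2 + t + 1) = -2t^2 - 1.
N(2) = -9.

-9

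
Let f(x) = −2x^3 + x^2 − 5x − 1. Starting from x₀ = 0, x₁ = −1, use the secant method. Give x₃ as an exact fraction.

f(0) = −1, f(−1) = 7. x₂ = (−1) − 7·((−1) − 0)/(7 − (−1)) = −1/8.
f(−1) = 7, f(−1/8) = −91/256. x₃ = (−1/8) − (−91/256)·((−1/8) − (−1))/((−91/256) − 7) = −45/269.

−45/269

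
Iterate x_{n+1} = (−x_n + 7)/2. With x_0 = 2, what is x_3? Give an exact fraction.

x_1 = (−2 + 7)/2 = 5/2.
x_2 = (−(5/2) + 7)/2 = 9/4.
x_3 = (−(9/4) + 7)/2 = 19/8.

19/8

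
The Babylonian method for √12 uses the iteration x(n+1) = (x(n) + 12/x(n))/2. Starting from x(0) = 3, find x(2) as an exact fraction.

x(1) = (3 + 12/3)/2 = 7/2.
x(2) = (7/2 + 12/(7/2))/2 = 97/28.

97/28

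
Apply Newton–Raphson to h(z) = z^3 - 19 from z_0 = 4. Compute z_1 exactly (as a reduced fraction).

49/16

h'(z) = 3z^2.
h(4) = 45, h'(4) = 48, so z_1 = 4 - 45/48 = 49/16.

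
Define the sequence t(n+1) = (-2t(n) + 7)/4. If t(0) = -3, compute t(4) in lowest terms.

29/32

t(1) = (-2·(-3) + 7)/4 = 13/4.
t(2) = (-2·(13/4) + 7)/4 = 1/8.
t(3) = (-2·(1/8) + 7)/4 = 27/16.
t(4) = (-2·(27/16) + 7)/4 = 29/32.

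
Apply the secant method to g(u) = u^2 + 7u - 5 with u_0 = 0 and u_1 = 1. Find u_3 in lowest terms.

15/23

g(0) = -5, g(1) = 3. u_2 = 1 - 3·(1 - 0)/(3 - (-5)) = 5/8.
g(1) = 3, g(5/8) = -15/64. u_3 = (5/8) - (-15/64)·((5/8) - 1)/((-15/64) - 3) = 15/23.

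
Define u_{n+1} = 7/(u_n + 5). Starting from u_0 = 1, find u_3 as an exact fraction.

u_1 = 7/(1 + 5) = 7/6.
u_2 = 7/(7/6 + 5) = 42/37.
u_3 = 7/(42/37 + 5) = 259/227.

259/227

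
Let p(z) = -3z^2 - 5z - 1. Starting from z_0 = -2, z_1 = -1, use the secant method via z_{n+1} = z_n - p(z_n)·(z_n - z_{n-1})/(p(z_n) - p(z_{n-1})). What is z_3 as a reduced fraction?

-11/7

p(-2) = -3, p(-1) = 1. z_2 = (-1) - 1·((-1) - (-2))/(1 - (-3)) = -5/4.
p(-1) = 1, p(-5/4) = 9/16. z_3 = (-5/4) - (9/16)·((-5/4) - (-1))/((9/16) - 1) = -11/7.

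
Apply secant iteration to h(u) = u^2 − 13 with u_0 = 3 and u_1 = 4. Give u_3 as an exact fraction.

191/53

h(3) = −4, h(4) = 3. u_2 = 4 − 3·(4 − 3)/(3 − (−4)) = 25/7.
h(4) = 3, h(25/7) = −12/49. u_3 = (25/7) − (−12/49)·((25/7) − 4)/((−12/49) − 3) = 191/53.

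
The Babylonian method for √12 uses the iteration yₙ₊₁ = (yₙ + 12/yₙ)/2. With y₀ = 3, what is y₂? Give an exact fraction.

97/28

y₁ = (3 + 12/3)/2 = 7/2.
y₂ = (7/2 + 12/(7/2))/2 = 97/28.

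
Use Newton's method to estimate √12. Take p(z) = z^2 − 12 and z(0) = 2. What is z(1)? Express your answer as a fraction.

p'(z) = 2z.
p(2) = −8, p'(2) = 4, so z(1) = 2 − (−8)/4 = 4.

4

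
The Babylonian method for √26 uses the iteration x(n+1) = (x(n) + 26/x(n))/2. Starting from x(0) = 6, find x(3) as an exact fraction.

x(1) = (6 + 26/6)/2 = 31/6.
x(2) = (31/6 + 26/(31/6))/2 = 1897/372.
x(3) = (1897/372 + 26/(1897/372))/2 = 7196593/1411368.

7196593/1411368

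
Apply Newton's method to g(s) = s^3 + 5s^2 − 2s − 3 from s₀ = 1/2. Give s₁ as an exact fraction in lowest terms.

g'(s) = 3s^2 + 10s − 2.
g(1/2) = −21/8, g'(1/2) = 15/4, so s₁ = (1/2) − (−21/8)/(15/4) = 6/5.

6/5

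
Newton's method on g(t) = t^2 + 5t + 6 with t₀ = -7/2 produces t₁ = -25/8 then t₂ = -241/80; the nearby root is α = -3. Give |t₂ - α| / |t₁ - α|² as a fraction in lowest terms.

4/5

t₁ - α = -25/8 - (-3) = -25/8 + 3 = -1/8, so |t₁ - α| = 1/8.
t₂ - α = -241/80 - (-3) = -241/80 + 3 = -1/80, so |t₂ - α| = 1/80.
|t₁ - α|² = 1/64.
Ratio = (1/80) / (1/64) = 4/5.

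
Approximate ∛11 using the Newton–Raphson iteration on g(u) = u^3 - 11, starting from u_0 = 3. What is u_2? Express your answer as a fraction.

765763/342225

g'(u) = 3u^2.
g(3) = 16, g'(3) = 27, so u_1 = 3 - 16/27 = 65/27.
g(65/27) = 58112/19683, g'(65/27) = 4225/243, so u_2 = (65/27) - (58112/19683)/(4225/243) = 765763/342225.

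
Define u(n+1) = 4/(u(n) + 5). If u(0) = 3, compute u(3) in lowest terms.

44/63

u(1) = 4/(3 + 5) = 1/2.
u(2) = 4/(1/2 + 5) = 8/11.
u(3) = 4/(8/11 + 5) = 44/63.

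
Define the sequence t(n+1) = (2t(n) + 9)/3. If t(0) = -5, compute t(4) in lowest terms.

t(1) = (2·(-5) + 9)/3 = -1/3.
t(2) = (2·(-1/3) + 9)/3 = 25/9.
t(3) = (2·(25/9) + 9)/3 = 131/27.
t(4) = (2·(131/27) + 9)/3 = 505/81.

505/81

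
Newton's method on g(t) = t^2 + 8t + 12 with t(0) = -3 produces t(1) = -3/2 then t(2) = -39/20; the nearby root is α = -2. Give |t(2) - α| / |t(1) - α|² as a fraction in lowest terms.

1/5

t(1) - α = -3/2 - (-2) = -3/2 + 2 = 1/2, so |t(1) - α| = 1/2.
t(2) - α = -39/20 - (-2) = -39/20 + 2 = 1/20, so |t(2) - α| = 1/20.
|t(1) - α|² = 1/4.
Ratio = (1/20) / (1/4) = 1/5.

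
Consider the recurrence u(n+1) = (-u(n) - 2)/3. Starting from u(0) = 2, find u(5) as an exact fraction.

u(1) = (-2 - 2)/3 = -4/3.
u(2) = (-(-4/3) - 2)/3 = -2/9.
u(3) = (-(-2/9) - 2)/3 = -16/27.
u(4) = (-(-16/27) - 2)/3 = -38/81.
u(5) = (-(-38/81) - 2)/3 = -124/243.

-124/243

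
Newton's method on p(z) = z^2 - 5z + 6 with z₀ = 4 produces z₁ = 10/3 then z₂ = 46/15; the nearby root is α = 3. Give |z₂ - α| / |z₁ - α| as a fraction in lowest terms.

1/5

z₁ - α = 10/3 - 3 = 1/3, so |z₁ - α| = 1/3.
z₂ - α = 46/15 - 3 = 1/15, so |z₂ - α| = 1/15.
Ratio = (1/15) / (1/3) = 1/5.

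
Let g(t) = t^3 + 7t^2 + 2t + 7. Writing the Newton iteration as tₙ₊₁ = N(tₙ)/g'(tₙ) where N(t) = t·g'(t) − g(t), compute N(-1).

g'(t) = 3t^2 + 14t + 2.
N(t) = t·g'(t) − g(t) = t·(3t^2 + 14t + 2) − (t^3 + 7t^2 + 2t + 7) = 2t^3 + 7t^2 − 7.
N(-1) = −2.

−2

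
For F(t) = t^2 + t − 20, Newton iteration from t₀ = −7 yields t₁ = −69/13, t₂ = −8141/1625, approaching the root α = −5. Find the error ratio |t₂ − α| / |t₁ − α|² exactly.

t₁ − α = −69/13 − (−5) = −69/13 + 5 = −4/13, so |t₁ − α| = 4/13.
t₂ − α = −8141/1625 − (−5) = −8141/1625 + 5 = −16/1625, so |t₂ − α| = 16/1625.
|t₁ − α|² = 16/169.
Ratio = (16/1625) / (16/169) = 13/125.

13/125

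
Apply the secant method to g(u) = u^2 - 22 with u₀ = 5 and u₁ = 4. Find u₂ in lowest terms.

g(5) = 3, g(4) = -6. u₂ = 4 - (-6)·(4 - 5)/((-6) - 3) = 14/3.

14/3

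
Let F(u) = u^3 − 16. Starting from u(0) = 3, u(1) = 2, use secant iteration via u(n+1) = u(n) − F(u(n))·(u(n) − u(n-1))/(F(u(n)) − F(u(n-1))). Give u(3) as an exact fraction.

F(3) = 11, F(2) = −8. u(2) = 2 − (−8)·(2 − 3)/((−8) − 11) = 46/19.
F(2) = −8, F(46/19) = −12408/6859. u(3) = (46/19) − (−12408/6859)·((46/19) − 2)/((−12408/6859) − (−8)) = 3376/1327.

3376/1327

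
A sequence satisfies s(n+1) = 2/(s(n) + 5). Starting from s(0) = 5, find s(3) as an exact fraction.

13/35

s(1) = 2/(5 + 5) = 1/5.
s(2) = 2/(1/5 + 5) = 5/13.
s(3) = 2/(5/13 + 5) = 13/35.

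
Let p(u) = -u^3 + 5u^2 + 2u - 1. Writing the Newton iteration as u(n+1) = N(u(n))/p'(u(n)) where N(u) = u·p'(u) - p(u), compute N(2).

p'(u) = -3u^2 + 10u + 2.
N(u) = u·p'(u) - p(u) = u·(-3u^2 + 10u + 2) - (-u^3 + 5u^2 + 2u - 1) = -2u^3 + 5u^2 + 1.
N(2) = 5.

5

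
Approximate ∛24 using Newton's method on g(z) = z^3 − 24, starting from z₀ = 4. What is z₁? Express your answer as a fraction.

19/6

g'(z) = 3z^2.
g(4) = 40, g'(4) = 48, so z₁ = 4 − 40/48 = 19/6.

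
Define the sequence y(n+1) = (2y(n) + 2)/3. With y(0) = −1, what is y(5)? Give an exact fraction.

y(1) = (2·(−1) + 2)/3 = 0.
y(2) = (2·0 + 2)/3 = 2/3.
y(3) = (2·(2/3) + 2)/3 = 10/9.
y(4) = (2·(10/9) + 2)/3 = 38/27.
y(5) = (2·(38/27) + 2)/3 = 130/81.

130/81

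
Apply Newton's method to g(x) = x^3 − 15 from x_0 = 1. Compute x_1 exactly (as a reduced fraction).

g'(x) = 3x^2.
g(1) = −14, g'(1) = 3, so x_1 = 1 − (−14)/3 = 17/3.

17/3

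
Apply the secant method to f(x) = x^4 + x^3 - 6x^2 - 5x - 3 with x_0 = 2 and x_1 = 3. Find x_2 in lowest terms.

f(2) = -13, f(3) = 36. x_2 = 3 - 36·(3 - 2)/(36 - (-13)) = 111/49.

111/49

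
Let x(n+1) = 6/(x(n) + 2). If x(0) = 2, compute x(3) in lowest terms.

21/13

x(1) = 6/(2 + 2) = 3/2.
x(2) = 6/(3/2 + 2) = 12/7.
x(3) = 6/(12/7 + 2) = 21/13.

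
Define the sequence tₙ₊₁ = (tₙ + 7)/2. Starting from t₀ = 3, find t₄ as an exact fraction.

27/4

t₁ = (3 + 7)/2 = 5.
t₂ = (5 + 7)/2 = 6.
t₃ = (6 + 7)/2 = 13/2.
t₄ = ((13/2) + 7)/2 = 27/4.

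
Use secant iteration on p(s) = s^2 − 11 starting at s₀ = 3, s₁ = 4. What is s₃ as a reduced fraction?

169/51

p(3) = −2, p(4) = 5. s₂ = 4 − 5·(4 − 3)/(5 − (−2)) = 23/7.
p(4) = 5, p(23/7) = −10/49. s₃ = (23/7) − (−10/49)·((23/7) − 4)/((−10/49) − 5) = 169/51.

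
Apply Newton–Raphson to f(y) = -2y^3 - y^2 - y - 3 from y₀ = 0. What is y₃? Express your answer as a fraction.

-4087983/2686621

f'(y) = -6y^2 - 2y - 1.
f(0) = -3, f'(0) = -1, so y₁ = 0 - (-3)/(-1) = -3.
f(-3) = 45, f'(-3) = -49, so y₂ = (-3) - 45/(-49) = -102/49.
f(-102/49) = 1504575/117649, f'(-102/49) = -54829/2401, so y₃ = (-102/49) - (1504575/117649)/(-54829/2401) = -4087983/2686621.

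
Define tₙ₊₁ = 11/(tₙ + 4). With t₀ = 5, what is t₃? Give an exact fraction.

517/287

t₁ = 11/(5 + 4) = 11/9.
t₂ = 11/(11/9 + 4) = 99/47.
t₃ = 11/(99/47 + 4) = 517/287.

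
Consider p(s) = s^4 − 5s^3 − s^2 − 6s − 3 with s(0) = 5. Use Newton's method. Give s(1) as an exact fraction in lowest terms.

603/109

p'(s) = 4s^3 − 15s^2 − 2s − 6.
p(5) = −58, p'(5) = 109, so s(1) = 5 − (−58)/109 = 603/109.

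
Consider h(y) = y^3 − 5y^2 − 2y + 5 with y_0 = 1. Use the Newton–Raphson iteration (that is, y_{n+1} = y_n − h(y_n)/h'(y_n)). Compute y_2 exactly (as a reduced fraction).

5501/6210

h'(y) = 3y^2 − 10y − 2.
h(1) = −1, h'(1) = −9, so y_1 = 1 − (−1)/(−9) = 8/9.
h(8/9) = −19/729, h'(8/9) = −230/27, so y_2 = (8/9) − (−19/729)/(−230/27) = 5501/6210.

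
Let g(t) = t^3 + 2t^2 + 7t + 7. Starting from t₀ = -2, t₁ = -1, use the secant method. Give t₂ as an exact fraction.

-9/8

g(-2) = -7, g(-1) = 1. t₂ = (-1) - 1·((-1) - (-2))/(1 - (-7)) = -9/8.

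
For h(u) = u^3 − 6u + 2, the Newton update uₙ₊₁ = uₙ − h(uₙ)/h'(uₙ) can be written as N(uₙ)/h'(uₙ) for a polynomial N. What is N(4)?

126

h'(u) = 3u^2 − 6.
N(u) = u·h'(u) − h(u) = u·(3u^2 − 6) − (u^3 − 6u + 2) = 2u^3 − 2.
N(4) = 126.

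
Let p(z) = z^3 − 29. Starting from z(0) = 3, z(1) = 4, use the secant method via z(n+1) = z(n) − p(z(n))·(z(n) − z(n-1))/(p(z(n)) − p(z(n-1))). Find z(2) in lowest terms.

113/37

p(3) = −2, p(4) = 35. z(2) = 4 − 35·(4 − 3)/(35 − (−2)) = 113/37.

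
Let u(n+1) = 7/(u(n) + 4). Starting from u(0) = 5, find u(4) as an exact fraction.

1645/1241

u(1) = 7/(5 + 4) = 7/9.
u(2) = 7/(7/9 + 4) = 63/43.
u(3) = 7/(63/43 + 4) = 301/235.
u(4) = 7/(301/235 + 4) = 1645/1241.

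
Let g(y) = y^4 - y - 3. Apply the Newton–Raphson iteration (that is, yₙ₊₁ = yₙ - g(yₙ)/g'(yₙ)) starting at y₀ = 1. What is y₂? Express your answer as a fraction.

51/31

g'(y) = 4y^3 - 1.
g(1) = -3, g'(1) = 3, so y₁ = 1 - (-3)/3 = 2.
g(2) = 11, g'(2) = 31, so y₂ = 2 - 11/31 = 51/31.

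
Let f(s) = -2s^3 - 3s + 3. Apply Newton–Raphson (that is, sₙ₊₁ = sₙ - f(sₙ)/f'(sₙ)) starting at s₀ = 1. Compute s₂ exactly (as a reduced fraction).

f'(s) = -6s^2 - 3.
f(1) = -2, f'(1) = -9, so s₁ = 1 - (-2)/(-9) = 7/9.
f(7/9) = -200/729, f'(7/9) = -179/27, so s₂ = (7/9) - (-200/729)/(-179/27) = 3559/4833.

3559/4833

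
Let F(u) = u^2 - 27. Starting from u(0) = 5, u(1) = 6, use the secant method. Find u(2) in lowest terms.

57/11

F(5) = -2, F(6) = 9. u(2) = 6 - 9·(6 - 5)/(9 - (-2)) = 57/11.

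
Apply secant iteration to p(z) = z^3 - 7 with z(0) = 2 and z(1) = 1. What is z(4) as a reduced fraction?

10814185/5656543

p(2) = 1, p(1) = -6. z(2) = 1 - (-6)·(1 - 2)/((-6) - 1) = 13/7.
p(1) = -6, p(13/7) = -204/343. z(3) = (13/7) - (-204/343)·((13/7) - 1)/((-204/343) - (-6)) = 201/103.
p(13/7) = -204/343, p(201/103) = 471512/1092727. z(4) = (201/103) - (471512/1092727)·((201/103) - (13/7))/((471512/1092727) - (-204/343)) = 10814185/5656543.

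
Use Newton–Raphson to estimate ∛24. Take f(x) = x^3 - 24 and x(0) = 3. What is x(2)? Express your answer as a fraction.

f'(x) = 3x^2.
f(3) = 3, f'(3) = 27, so x(1) = 3 - 3/27 = 26/9.
f(26/9) = 80/729, f'(26/9) = 676/27, so x(2) = (26/9) - (80/729)/(676/27) = 13162/4563.

13162/4563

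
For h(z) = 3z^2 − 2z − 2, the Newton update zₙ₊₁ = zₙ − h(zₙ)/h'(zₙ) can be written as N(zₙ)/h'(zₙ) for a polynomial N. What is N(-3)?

29

h'(z) = 6z − 2.
N(z) = z·h'(z) − h(z) = z·(6z − 2) − (3z^2 − 2z − 2) = 3z^2 + 2.
N(-3) = 29.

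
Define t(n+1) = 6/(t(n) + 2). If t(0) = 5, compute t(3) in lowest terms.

60/41

t(1) = 6/(5 + 2) = 6/7.
t(2) = 6/(6/7 + 2) = 21/10.
t(3) = 6/(21/10 + 2) = 60/41.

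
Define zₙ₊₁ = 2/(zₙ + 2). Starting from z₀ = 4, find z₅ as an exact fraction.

27/37

z₁ = 2/(4 + 2) = 1/3.
z₂ = 2/(1/3 + 2) = 6/7.
z₃ = 2/(6/7 + 2) = 7/10.
z₄ = 2/(7/10 + 2) = 20/27.
z₅ = 2/(20/27 + 2) = 27/37.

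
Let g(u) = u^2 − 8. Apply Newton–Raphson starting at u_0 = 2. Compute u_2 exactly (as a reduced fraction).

17/6

g'(u) = 2u.
g(2) = −4, g'(2) = 4, so u_1 = 2 − (−4)/4 = 3.
g(3) = 1, g'(3) = 6, so u_2 = 3 − 1/6 = 17/6.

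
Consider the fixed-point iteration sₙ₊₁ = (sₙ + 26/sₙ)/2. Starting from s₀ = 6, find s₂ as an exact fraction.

s₁ = (6 + 26/6)/2 = 31/6.
s₂ = (31/6 + 26/(31/6))/2 = 1897/372.

1897/372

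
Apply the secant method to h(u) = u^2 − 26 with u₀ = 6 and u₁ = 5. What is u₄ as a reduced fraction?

h(6) = 10, h(5) = −1. u₂ = 5 − (−1)·(5 − 6)/((−1) − 10) = 56/11.
h(5) = −1, h(56/11) = −10/121. u₃ = (56/11) − (−10/121)·((56/11) − 5)/((−10/121) − (−1)) = 566/111.
h(56/11) = −10/121, h(566/111) = 10/12321. u₄ = (566/111) − (10/12321)·((566/111) − (56/11))/((10/12321) − (−10/121)) = 31721/6221.

31721/6221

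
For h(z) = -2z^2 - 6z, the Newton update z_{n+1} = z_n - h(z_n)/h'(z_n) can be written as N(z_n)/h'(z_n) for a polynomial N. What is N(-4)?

-32

h'(z) = -4z - 6.
N(z) = z·h'(z) - h(z) = z·(-4z - 6) - (-2z^2 - 6z) = -2z^2.
N(-4) = -32.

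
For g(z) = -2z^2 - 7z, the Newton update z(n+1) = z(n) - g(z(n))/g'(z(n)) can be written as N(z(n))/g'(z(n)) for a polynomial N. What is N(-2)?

-8

g'(z) = -4z - 7.
N(z) = z·g'(z) - g(z) = z·(-4z - 7) - (-2z^2 - 7z) = -2z^2.
N(-2) = -8.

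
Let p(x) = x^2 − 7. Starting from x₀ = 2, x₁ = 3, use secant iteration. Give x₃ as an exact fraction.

37/14

p(2) = −3, p(3) = 2. x₂ = 3 − 2·(3 − 2)/(2 − (−3)) = 13/5.
p(3) = 2, p(13/5) = −6/25. x₃ = (13/5) − (−6/25)·((13/5) − 3)/((−6/25) − 2) = 37/14.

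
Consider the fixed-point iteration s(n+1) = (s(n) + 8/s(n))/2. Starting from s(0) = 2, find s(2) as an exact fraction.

17/6

s(1) = (2 + 8/2)/2 = 3.
s(2) = (3 + 8/3)/2 = 17/6.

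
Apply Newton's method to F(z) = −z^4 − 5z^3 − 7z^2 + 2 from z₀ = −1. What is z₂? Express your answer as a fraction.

F'(z) = −4z^3 − 15z^2 − 14z.
F(−1) = −1, F'(−1) = 3, so z₁ = (−1) − (−1)/3 = −2/3.
F(−2/3) = 14/81, F'(−2/3) = 104/27, so z₂ = (−2/3) − (14/81)/(104/27) = −37/52.

−37/52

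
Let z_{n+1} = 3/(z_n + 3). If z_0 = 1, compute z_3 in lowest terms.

z_1 = 3/(1 + 3) = 3/4.
z_2 = 3/(3/4 + 3) = 4/5.
z_3 = 3/(4/5 + 3) = 15/19.

15/19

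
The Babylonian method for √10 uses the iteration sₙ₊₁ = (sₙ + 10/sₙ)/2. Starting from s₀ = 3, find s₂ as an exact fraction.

s₁ = (3 + 10/3)/2 = 19/6.
s₂ = (19/6 + 10/(19/6))/2 = 721/228.

721/228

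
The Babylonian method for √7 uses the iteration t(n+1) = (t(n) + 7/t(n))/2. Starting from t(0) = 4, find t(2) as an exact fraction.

977/368

t(1) = (4 + 7/4)/2 = 23/8.
t(2) = (23/8 + 7/(23/8))/2 = 977/368.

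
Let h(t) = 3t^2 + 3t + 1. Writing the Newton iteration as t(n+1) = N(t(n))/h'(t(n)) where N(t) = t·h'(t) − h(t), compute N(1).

h'(t) = 6t + 3.
N(t) = t·h'(t) − h(t) = t·(6t + 3) − (3t^2 + 3t + 1) = 3t^2 − 1.
N(1) = 2.

2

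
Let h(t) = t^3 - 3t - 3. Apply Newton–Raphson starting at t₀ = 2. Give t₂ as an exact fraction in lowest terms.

3181/1512

h'(t) = 3t^2 - 3.
h(2) = -1, h'(2) = 9, so t₁ = 2 - (-1)/9 = 19/9.
h(19/9) = 55/729, h'(19/9) = 280/27, so t₂ = (19/9) - (55/729)/(280/27) = 3181/1512.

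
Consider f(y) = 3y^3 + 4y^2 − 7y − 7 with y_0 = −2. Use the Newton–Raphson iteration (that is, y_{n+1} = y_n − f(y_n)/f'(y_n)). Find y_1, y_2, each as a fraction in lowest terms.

y_1 = −25/13, y_2 = −45871/23946

f'(y) = 9y^2 + 8y − 7.
f(−2) = −1, f'(−2) = 13, so y_1 = (−2) − (−1)/13 = −25/13.
f(−25/13) = −179/2197, f'(−25/13) = 1842/169, so y_2 = (−25/13) − (−179/2197)/(1842/169) = −45871/23946.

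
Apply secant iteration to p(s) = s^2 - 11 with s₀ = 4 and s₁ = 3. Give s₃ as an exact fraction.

p(4) = 5, p(3) = -2. s₂ = 3 - (-2)·(3 - 4)/((-2) - 5) = 23/7.
p(3) = -2, p(23/7) = -10/49. s₃ = (23/7) - (-10/49)·((23/7) - 3)/((-10/49) - (-2)) = 73/22.

73/22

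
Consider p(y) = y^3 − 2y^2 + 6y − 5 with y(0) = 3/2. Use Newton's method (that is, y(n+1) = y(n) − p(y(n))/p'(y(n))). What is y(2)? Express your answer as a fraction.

101779/101655

p'(y) = 3y^2 − 4y + 6.
p(3/2) = 23/8, p'(3/2) = 27/4, so y(1) = (3/2) − (23/8)/(27/4) = 29/27.
p(29/27) = 7406/19683, p'(29/27) = 1255/243, so y(2) = (29/27) − (7406/19683)/(1255/243) = 101779/101655.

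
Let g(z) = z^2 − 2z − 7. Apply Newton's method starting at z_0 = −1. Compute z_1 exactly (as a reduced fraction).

−2

g'(z) = 2z − 2.
g(−1) = −4, g'(−1) = −4, so z_1 = (−1) − (−4)/(−4) = −2.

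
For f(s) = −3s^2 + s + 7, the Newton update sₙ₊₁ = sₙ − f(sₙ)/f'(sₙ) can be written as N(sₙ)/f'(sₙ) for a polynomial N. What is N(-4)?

−55

f'(s) = −6s + 1.
N(s) = s·f'(s) − f(s) = s·(−6s + 1) − (−3s^2 + s + 7) = −3s^2 − 7.
N(-4) = −55.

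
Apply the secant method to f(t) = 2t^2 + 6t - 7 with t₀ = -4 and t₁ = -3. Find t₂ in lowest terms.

f(-4) = 1, f(-3) = -7. t₂ = (-3) - (-7)·((-3) - (-4))/((-7) - 1) = -31/8.

-31/8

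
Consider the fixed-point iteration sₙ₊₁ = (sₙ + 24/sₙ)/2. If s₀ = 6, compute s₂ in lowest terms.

49/10

s₁ = (6 + 24/6)/2 = 5.
s₂ = (5 + 24/5)/2 = 49/10.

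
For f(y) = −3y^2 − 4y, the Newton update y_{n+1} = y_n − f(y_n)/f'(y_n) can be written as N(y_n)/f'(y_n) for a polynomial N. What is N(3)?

f'(y) = −6y − 4.
N(y) = y·f'(y) − f(y) = y·(−6y − 4) − (−3y^2 − 4y) = −3y^2.
N(3) = −27.

−27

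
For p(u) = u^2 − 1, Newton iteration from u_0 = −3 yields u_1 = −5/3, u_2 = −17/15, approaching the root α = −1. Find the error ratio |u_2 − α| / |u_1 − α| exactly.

1/5

u_1 − α = −5/3 − (−1) = −5/3 + 1 = −2/3, so |u_1 − α| = 2/3.
u_2 − α = −17/15 − (−1) = −17/15 + 1 = −2/15, so |u_2 − α| = 2/15.
Ratio = (2/15) / (2/3) = 1/5.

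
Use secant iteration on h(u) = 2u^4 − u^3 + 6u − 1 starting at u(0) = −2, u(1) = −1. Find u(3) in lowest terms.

−330371/211207

h(−2) = 27, h(−1) = −4. u(2) = (−1) − (−4)·((−1) − (−2))/((−4) − 27) = −35/31.
h(−1) = −4, h(−35/31) = −2849256/923521. u(3) = (−35/31) − (−2849256/923521)·((−35/31) − (−1))/((−2849256/923521) − (−4)) = −330371/211207.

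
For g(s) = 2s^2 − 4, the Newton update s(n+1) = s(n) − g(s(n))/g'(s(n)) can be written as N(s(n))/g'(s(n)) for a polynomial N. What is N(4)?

g'(s) = 4s.
N(s) = s·g'(s) − g(s) = s·(4s) − (2s^2 − 4) = 2s^2 + 4.
N(4) = 36.

36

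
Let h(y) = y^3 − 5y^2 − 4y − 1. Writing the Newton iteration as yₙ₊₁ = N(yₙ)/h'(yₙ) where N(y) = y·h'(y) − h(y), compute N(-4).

−207

h'(y) = 3y^2 − 10y − 4.
N(y) = y·h'(y) − h(y) = y·(3y^2 − 10y − 4) − (y^3 − 5y^2 − 4y − 1) = 2y^3 − 5y^2 + 1.
N(-4) = −207.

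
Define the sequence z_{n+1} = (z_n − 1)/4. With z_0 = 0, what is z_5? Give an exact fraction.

z_1 = (0 − 1)/4 = −1/4.
z_2 = ((−1/4) − 1)/4 = −5/16.
z_3 = ((−5/16) − 1)/4 = −21/64.
z_4 = ((−21/64) − 1)/4 = −85/256.
z_5 = ((−85/256) − 1)/4 = −341/1024.

−341/1024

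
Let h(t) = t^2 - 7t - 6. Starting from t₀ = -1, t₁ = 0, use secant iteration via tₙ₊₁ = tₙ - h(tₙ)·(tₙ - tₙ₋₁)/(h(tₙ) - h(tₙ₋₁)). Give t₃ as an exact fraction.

h(-1) = 2, h(0) = -6. t₂ = 0 - (-6)·(0 - (-1))/((-6) - 2) = -3/4.
h(0) = -6, h(-3/4) = -3/16. t₃ = (-3/4) - (-3/16)·((-3/4) - 0)/((-3/16) - (-6)) = -24/31.

-24/31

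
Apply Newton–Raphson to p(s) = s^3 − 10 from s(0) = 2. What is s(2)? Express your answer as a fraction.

3277/1521

p'(s) = 3s^2.
p(2) = −2, p'(2) = 12, so s(1) = 2 − (−2)/12 = 13/6.
p(13/6) = 37/216, p'(13/6) = 169/12, so s(2) = (13/6) − (37/216)/(169/12) = 3277/1521.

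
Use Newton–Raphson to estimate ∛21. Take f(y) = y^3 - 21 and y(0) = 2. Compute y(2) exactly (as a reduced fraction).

68797/24642

f'(y) = 3y^2.
f(2) = -13, f'(2) = 12, so y(1) = 2 - (-13)/12 = 37/12.
f(37/12) = 14365/1728, f'(37/12) = 1369/48, so y(2) = (37/12) - (14365/1728)/(1369/48) = 68797/24642.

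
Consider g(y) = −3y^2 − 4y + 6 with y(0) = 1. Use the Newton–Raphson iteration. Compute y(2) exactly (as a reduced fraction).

g'(y) = −6y − 4.
g(1) = −1, g'(1) = −10, so y(1) = 1 − (−1)/(−10) = 9/10.
g(9/10) = −3/100, g'(9/10) = −47/5, so y(2) = (9/10) − (−3/100)/(−47/5) = 843/940.

843/940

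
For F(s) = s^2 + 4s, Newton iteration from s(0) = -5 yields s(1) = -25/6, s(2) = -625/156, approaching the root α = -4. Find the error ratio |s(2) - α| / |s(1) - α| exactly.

s(1) - α = -25/6 - (-4) = -25/6 + 4 = -1/6, so |s(1) - α| = 1/6.
s(2) - α = -625/156 - (-4) = -625/156 + 4 = -1/156, so |s(2) - α| = 1/156.
Ratio = (1/156) / (1/6) = 1/26.

1/26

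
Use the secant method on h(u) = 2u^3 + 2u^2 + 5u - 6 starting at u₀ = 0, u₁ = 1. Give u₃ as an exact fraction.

86/113

h(0) = -6, h(1) = 3. u₂ = 1 - 3·(1 - 0)/(3 - (-6)) = 2/3.
h(1) = 3, h(2/3) = -32/27. u₃ = (2/3) - (-32/27)·((2/3) - 1)/((-32/27) - 3) = 86/113.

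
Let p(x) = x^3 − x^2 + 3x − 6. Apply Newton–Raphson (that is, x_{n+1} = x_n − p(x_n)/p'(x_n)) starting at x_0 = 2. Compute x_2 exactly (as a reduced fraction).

5362/3443

p'(x) = 3x^2 − 2x + 3.
p(2) = 4, p'(2) = 11, so x_1 = 2 − 4/11 = 18/11.
p(18/11) = 816/1331, p'(18/11) = 939/121, so x_2 = (18/11) − (816/1331)/(939/121) = 5362/3443.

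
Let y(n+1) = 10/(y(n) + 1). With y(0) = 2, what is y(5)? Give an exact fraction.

y(1) = 10/(2 + 1) = 10/3.
y(2) = 10/(10/3 + 1) = 30/13.
y(3) = 10/(30/13 + 1) = 130/43.
y(4) = 10/(130/43 + 1) = 430/173.
y(5) = 10/(430/173 + 1) = 1730/603.

1730/603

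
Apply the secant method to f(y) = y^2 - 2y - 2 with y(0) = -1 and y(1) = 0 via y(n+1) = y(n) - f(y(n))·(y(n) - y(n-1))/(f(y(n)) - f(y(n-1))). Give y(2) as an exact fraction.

-2/3

f(-1) = 1, f(0) = -2. y(2) = 0 - (-2)·(0 - (-1))/((-2) - 1) = -2/3.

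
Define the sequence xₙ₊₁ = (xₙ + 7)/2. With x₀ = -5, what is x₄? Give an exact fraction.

x₁ = ((-5) + 7)/2 = 1.
x₂ = (1 + 7)/2 = 4.
x₃ = (4 + 7)/2 = 11/2.
x₄ = ((11/2) + 7)/2 = 25/4.

25/4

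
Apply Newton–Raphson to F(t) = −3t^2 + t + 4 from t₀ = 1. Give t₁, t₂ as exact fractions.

F'(t) = −6t + 1.
F(1) = 2, F'(1) = −5, so t₁ = 1 − 2/(−5) = 7/5.
F(7/5) = −12/25, F'(7/5) = −37/5, so t₂ = (7/5) − (−12/25)/(−37/5) = 247/185.

t₁ = 7/5, t₂ = 247/185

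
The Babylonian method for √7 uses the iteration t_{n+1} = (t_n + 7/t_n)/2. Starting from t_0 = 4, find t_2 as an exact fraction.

t_1 = (4 + 7/4)/2 = 23/8.
t_2 = (23/8 + 7/(23/8))/2 = 977/368.

977/368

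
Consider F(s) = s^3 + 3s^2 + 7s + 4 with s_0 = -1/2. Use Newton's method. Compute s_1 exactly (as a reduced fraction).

-14/19

F'(s) = 3s^2 + 6s + 7.
F(-1/2) = 9/8, F'(-1/2) = 19/4, so s_1 = (-1/2) - (9/8)/(19/4) = -14/19.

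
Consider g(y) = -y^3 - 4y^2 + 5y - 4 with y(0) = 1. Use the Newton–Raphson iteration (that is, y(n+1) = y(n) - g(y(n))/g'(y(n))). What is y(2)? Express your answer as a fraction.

g'(y) = -3y^2 - 8y + 5.
g(1) = -4, g'(1) = -6, so y(1) = 1 - (-4)/(-6) = 1/3.
g(1/3) = -76/27, g'(1/3) = 2, so y(2) = (1/3) - (-76/27)/2 = 47/27.

47/27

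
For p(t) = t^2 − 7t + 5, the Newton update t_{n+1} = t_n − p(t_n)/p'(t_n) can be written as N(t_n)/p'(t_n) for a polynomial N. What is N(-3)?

p'(t) = 2t − 7.
N(t) = t·p'(t) − p(t) = t·(2t − 7) − (t^2 − 7t + 5) = t^2 − 5.
N(-3) = 4.

4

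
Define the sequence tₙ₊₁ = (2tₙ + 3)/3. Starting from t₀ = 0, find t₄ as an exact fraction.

t₁ = (2·0 + 3)/3 = 1.
t₂ = (2·1 + 3)/3 = 5/3.
t₃ = (2·(5/3) + 3)/3 = 19/9.
t₄ = (2·(19/9) + 3)/3 = 65/27.

65/27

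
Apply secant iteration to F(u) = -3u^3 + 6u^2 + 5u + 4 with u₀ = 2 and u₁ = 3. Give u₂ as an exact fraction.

29/11

F(2) = 14, F(3) = -8. u₂ = 3 - (-8)·(3 - 2)/((-8) - 14) = 29/11.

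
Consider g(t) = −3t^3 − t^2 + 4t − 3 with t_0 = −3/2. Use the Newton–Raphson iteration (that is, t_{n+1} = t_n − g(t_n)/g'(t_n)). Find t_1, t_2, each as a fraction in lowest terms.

t_1 = −84/53, t_2 = −3628887/2298292

g'(t) = −9t^2 − 2t + 4.
g(−3/2) = −9/8, g'(−3/2) = −53/4, so t_1 = (−3/2) − (−9/8)/(−53/4) = −84/53.
g(−84/53) = 13689/148877, g'(−84/53) = −43364/2809, so t_2 = (−84/53) − (13689/148877)/(−43364/2809) = −3628887/2298292.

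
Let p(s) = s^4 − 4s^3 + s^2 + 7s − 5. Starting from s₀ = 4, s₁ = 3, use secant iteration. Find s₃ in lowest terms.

p(4) = 39, p(3) = −2. s₂ = 3 − (−2)·(3 − 4)/((−2) − 39) = 125/41.
p(3) = −2, p(125/41) = −3729180/2825761. s₃ = (125/41) − (−3729180/2825761)·((125/41) − 3)/((−3729180/2825761) − (−2)) = 3021355/961171.

3021355/961171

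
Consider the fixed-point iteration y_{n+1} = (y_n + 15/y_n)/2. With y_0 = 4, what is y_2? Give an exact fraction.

y_1 = (4 + 15/4)/2 = 31/8.
y_2 = (31/8 + 15/(31/8))/2 = 1921/496.

1921/496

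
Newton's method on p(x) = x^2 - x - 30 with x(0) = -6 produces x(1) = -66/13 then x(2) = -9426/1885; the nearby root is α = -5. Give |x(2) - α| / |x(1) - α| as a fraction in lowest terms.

1/145

x(1) - α = -66/13 - (-5) = -66/13 + 5 = -1/13, so |x(1) - α| = 1/13.
x(2) - α = -9426/1885 - (-5) = -9426/1885 + 5 = -1/1885, so |x(2) - α| = 1/1885.
Ratio = (1/1885) / (1/13) = 1/145.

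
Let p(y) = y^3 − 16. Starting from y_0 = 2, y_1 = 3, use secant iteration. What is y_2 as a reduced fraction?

46/19

p(2) = −8, p(3) = 11. y_2 = 3 − 11·(3 − 2)/(11 − (−8)) = 46/19.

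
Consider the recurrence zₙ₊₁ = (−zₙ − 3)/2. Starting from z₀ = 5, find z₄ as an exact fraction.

−5/8

z₁ = (−5 − 3)/2 = −4.
z₂ = (−(−4) − 3)/2 = 1/2.
z₃ = (−(1/2) − 3)/2 = −7/4.
z₄ = (−(−7/4) − 3)/2 = −5/8.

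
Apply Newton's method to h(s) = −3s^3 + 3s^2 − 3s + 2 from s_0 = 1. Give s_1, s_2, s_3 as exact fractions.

s_1 = 5/6, s_2 = 122/153, s_3 = 3742162/4701537

h'(s) = −9s^2 + 6s − 3.
h(1) = −1, h'(1) = −6, so s_1 = 1 − (−1)/(−6) = 5/6.
h(5/6) = −11/72, h'(5/6) = −17/4, so s_2 = (5/6) − (−11/72)/(−17/4) = 122/153.
h(122/153) = −6776/1193859, h'(122/153) = −10243/2601, so s_3 = (122/153) − (−6776/1193859)/(−10243/2601) = 3742162/4701537.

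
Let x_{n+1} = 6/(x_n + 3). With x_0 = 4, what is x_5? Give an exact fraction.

354/259

x_1 = 6/(4 + 3) = 6/7.
x_2 = 6/(6/7 + 3) = 14/9.
x_3 = 6/(14/9 + 3) = 54/41.
x_4 = 6/(54/41 + 3) = 82/59.
x_5 = 6/(82/59 + 3) = 354/259.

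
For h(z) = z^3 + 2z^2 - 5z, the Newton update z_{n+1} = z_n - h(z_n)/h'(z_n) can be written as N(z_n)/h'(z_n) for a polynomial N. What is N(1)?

h'(z) = 3z^2 + 4z - 5.
N(z) = z·h'(z) - h(z) = z·(3z^2 + 4z - 5) - (z^3 + 2z^2 - 5z) = 2z^3 + 2z^2.
N(1) = 4.

4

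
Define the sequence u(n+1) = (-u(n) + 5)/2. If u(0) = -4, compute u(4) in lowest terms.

21/16

u(1) = (-(-4) + 5)/2 = 9/2.
u(2) = (-(9/2) + 5)/2 = 1/4.
u(3) = (-(1/4) + 5)/2 = 19/8.
u(4) = (-(19/8) + 5)/2 = 21/16.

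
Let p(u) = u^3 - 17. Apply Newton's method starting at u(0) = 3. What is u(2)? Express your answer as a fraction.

p'(u) = 3u^2.
p(3) = 10, p'(3) = 27, so u(1) = 3 - 10/27 = 71/27.
p(71/27) = 23300/19683, p'(71/27) = 5041/243, so u(2) = (71/27) - (23300/19683)/(5041/243) = 1050433/408321.

1050433/408321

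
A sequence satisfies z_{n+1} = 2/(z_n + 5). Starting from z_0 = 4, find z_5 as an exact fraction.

z_1 = 2/(4 + 5) = 2/9.
z_2 = 2/(2/9 + 5) = 18/47.
z_3 = 2/(18/47 + 5) = 94/253.
z_4 = 2/(94/253 + 5) = 506/1359.
z_5 = 2/(506/1359 + 5) = 2718/7301.

2718/7301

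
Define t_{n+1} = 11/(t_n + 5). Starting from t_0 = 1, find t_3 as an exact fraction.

451/271

t_1 = 11/(1 + 5) = 11/6.
t_2 = 11/(11/6 + 5) = 66/41.
t_3 = 11/(66/41 + 5) = 451/271.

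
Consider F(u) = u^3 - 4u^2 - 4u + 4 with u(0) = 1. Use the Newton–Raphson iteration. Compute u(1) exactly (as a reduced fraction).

F'(u) = 3u^2 - 8u - 4.
F(1) = -3, F'(1) = -9, so u(1) = 1 - (-3)/(-9) = 2/3.

2/3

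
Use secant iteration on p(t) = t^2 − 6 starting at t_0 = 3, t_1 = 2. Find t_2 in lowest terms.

12/5

p(3) = 3, p(2) = −2. t_2 = 2 − (−2)·(2 − 3)/((−2) − 3) = 12/5.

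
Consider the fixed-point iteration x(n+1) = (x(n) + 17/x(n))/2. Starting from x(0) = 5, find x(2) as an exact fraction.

x(1) = (5 + 17/5)/2 = 21/5.
x(2) = (21/5 + 17/(21/5))/2 = 433/105.

433/105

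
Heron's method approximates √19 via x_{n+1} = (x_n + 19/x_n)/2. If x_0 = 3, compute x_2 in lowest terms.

367/84

x_1 = (3 + 19/3)/2 = 14/3.
x_2 = (14/3 + 19/(14/3))/2 = 367/84.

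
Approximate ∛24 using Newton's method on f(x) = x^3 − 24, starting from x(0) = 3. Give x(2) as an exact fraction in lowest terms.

f'(x) = 3x^2.
f(3) = 3, f'(3) = 27, so x(1) = 3 − 3/27 = 26/9.
f(26/9) = 80/729, f'(26/9) = 676/27, so x(2) = (26/9) − (80/729)/(676/27) = 13162/4563.

13162/4563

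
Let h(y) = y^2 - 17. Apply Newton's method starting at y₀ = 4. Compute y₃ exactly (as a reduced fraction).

9478657/2298912

h'(y) = 2y.
h(4) = -1, h'(4) = 8, so y₁ = 4 - (-1)/8 = 33/8.
h(33/8) = 1/64, h'(33/8) = 33/4, so y₂ = (33/8) - (1/64)/(33/4) = 2177/528.
h(2177/528) = 1/278784, h'(2177/528) = 2177/264, so y₃ = (2177/528) - (1/278784)/(2177/264) = 9478657/2298912.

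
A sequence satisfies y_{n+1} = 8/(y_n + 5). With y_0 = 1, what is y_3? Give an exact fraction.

152/119

y_1 = 8/(1 + 5) = 4/3.
y_2 = 8/(4/3 + 5) = 24/19.
y_3 = 8/(24/19 + 5) = 152/119.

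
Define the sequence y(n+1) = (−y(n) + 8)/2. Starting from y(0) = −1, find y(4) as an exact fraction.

y(1) = (−(−1) + 8)/2 = 9/2.
y(2) = (−(9/2) + 8)/2 = 7/4.
y(3) = (−(7/4) + 8)/2 = 25/8.
y(4) = (−(25/8) + 8)/2 = 39/16.

39/16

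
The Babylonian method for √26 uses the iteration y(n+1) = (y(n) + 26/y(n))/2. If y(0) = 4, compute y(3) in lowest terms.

y(1) = (4 + 26/4)/2 = 21/4.
y(2) = (21/4 + 26/(21/4))/2 = 857/168.
y(3) = (857/168 + 26/(857/168))/2 = 1468273/287952.

1468273/287952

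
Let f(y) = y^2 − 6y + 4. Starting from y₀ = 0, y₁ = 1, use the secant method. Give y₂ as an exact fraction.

f(0) = 4, f(1) = −1. y₂ = 1 − (−1)·(1 − 0)/((−1) − 4) = 4/5.

4/5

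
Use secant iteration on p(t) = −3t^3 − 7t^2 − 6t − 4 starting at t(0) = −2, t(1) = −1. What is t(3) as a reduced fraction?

p(−2) = 4, p(−1) = −2. t(2) = (−1) − (−2)·((−1) − (−2))/((−2) − 4) = −4/3.
p(−1) = −2, p(−4/3) = −4/3. t(3) = (−4/3) − (−4/3)·((−4/3) − (−1))/((−4/3) − (−2)) = −2.

−2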